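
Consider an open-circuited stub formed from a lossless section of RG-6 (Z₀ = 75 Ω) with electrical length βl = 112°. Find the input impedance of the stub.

tan(βl) = -2.48
For an open-circuited stub, Z_in = −jZ_0·cot(βl) = −jZ_0/tan(βl)

Z_in ≈ +j30.3 Ω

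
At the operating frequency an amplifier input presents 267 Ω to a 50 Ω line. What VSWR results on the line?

VSWR ≈ 5.34

Γ = (267 − 50)/(267 + 50) = 0.685
VSWR = (1 + 0.685)/(1 − 0.685)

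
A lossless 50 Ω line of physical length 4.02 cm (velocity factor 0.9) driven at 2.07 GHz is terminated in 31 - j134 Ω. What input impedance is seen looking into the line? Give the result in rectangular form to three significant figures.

λ = v/f = 0.9·c / 2.07 GHz = 0.13 m
βl = 2π·l/λ = 2π × 0.308 = 111°
tan(βl) = tan(111°) = -2.61
Z_in = Z_0·(Z_L + jZ_0·tanβl)/(Z_0 + jZ_L·tanβl)
     = 50·(31 − j265)/(-300 − j81)

Z_in ≈ 6.28 + j42.4 Ω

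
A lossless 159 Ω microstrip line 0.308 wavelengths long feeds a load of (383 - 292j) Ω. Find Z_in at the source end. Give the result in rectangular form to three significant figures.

Z_in ≈ 55.4 + j94.1 Ω

βl = 2π × 0.308 = 111°
tan(βl) = tan(111°) = -2.62
Z_in = Z_0·(Z_L + jZ_0·tanβl)/(Z_0 + jZ_L·tanβl)
     = 159·(383 − j709)/(-606 − j1000)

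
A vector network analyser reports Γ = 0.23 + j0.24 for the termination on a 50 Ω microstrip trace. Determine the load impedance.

Z_L ≈ 68.4 + j36.9 Ω

Z_L = Z_0·(1 + Γ)/(1 − Γ) = 50·(1.23 + j0.24)/(0.77 − j0.24)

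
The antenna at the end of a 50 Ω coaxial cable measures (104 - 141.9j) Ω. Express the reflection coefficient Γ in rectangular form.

Γ = (Z_L − Z_0)/(Z_L + Z_0) = (54 − j141.9)/(154 − j141.9)

Γ ≈ 0.649 − j0.324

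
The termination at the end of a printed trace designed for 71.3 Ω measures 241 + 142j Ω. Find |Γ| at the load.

|Γ| ≈ 0.645

Γ = (Z_L − Z_0)/(Z_L + Z_0) = (169.7 + j142)/(312.3 + j142)
|Γ| = 221/343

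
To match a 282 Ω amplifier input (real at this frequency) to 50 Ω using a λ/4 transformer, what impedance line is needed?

Z_qwt = √(Z_0·R_L) = √(50 × 282) = √14100

Z_qwt ≈ 119 Ω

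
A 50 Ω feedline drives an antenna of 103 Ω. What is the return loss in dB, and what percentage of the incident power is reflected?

RL ≈ 9.21 dB; 12% of incident power reflected

Γ = (103 − 50)/(103 + 50) = 0.346
RL = −20·log₁₀(0.346) = 9.21 dB
P_refl/P_inc = |Γ|² = 0.12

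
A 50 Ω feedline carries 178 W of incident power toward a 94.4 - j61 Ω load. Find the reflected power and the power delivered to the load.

P_reflected ≈ 41.2 W; P_delivered ≈ 137 W

|Γ| = |(44.4 − j61)/(144.4 − j61)| = 0.481
|Γ|² = 0.232
P_refl = |Γ|²·P_inc = 41.2 W, P_del = (1 − |Γ|²)·P_inc = 137 W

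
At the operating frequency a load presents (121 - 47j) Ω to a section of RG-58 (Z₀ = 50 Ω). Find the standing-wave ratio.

Γ = (Z_L − Z_0)/(Z_L + Z_0) = (71 − j47)/(171 − j47)
|Γ| = 85.1/177 = 0.48
VSWR = (1 + |Γ|)/(1 − |Γ|) = 1.48/0.52

VSWR ≈ 2.85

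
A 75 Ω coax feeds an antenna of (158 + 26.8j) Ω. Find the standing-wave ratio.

VSWR ≈ 2.18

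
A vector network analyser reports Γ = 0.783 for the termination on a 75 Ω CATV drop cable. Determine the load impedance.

Z_L ≈ 616 Ω

Z_L = Z_0·(1 + Γ)/(1 − Γ) = 75·(1.78)/(0.217)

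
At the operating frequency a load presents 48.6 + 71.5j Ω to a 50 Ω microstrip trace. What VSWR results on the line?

Γ = (Z_L − Z_0)/(Z_L + Z_0) = (-1.4 + j71.5)/(98.6 + j71.5)
|Γ| = 71.5/122 = 0.587
VSWR = (1 + |Γ|)/(1 − |Γ|) = 1.59/0.413

VSWR ≈ 3.84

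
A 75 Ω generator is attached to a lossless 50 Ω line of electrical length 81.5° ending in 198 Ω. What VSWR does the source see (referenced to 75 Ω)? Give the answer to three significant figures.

VSWR ≈ 5.87

tan(βl) = 6.69
Z_in = Z_0·(Z_L + jZ_0·tanβl)/(Z_0 + jZ_L·tanβl) = 12.9 − j6.99 Ω
Γ_s = (Z_in − Z_s)/(Z_in + Z_s) = (-62.1 − j6.99)/(87.9 − j6.99), |Γ_s| = 0.709
VSWR = (1 + |Γ_s|)/(1 − |Γ_s|)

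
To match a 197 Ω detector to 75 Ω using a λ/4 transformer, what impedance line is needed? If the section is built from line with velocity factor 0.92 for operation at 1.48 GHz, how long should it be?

Z_qwt ≈ 122 Ω; length ≈ 4.66 cm

Z_qwt = √(Z_0·R_L) = √(75 × 197) = √14780
λ = 0.92·c/f = 0.186 m, so l = λ/4 = 0.0466 m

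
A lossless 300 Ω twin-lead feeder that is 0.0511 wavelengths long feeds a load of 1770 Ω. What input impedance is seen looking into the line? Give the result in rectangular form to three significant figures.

βl = 2π × 0.0511 = 18.4°
tan(βl) = tan(18.4°) = 0.333
Z_in = Z_0·(Z_L + jZ_0·tanβl)/(Z_0 + jZ_L·tanβl)
     = 300·(1770 + j99.8)/(300 + j589)

Z_in ≈ 405 − j695 Ω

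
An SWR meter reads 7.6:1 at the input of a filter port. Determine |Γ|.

|Γ| = (S − 1)/(S + 1) = (7.6 − 1)/(7.6 + 1) = 6.6/8.6

|Γ| ≈ 0.767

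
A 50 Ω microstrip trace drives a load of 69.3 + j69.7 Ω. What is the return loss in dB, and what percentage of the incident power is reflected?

Γ = (19.3 + j69.7)/(119.3 + j69.7), |Γ| = 0.523
RL = −20·log₁₀(0.523) = 5.62 dB
P_refl/P_inc = |Γ|² = 0.274

RL ≈ 5.62 dB; 27.4% of incident power reflected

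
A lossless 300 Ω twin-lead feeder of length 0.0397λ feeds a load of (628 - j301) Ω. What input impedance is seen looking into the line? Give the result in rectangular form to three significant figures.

βl = 2π × 0.0397 = 14.3°
tan(βl) = tan(14.3°) = 0.255
Z_in = Z_0·(Z_L + jZ_0·tanβl)/(Z_0 + jZ_L·tanβl)
     = 300·(628 − j225)/(377 + j160)

Z_in ≈ 359 − j331 Ω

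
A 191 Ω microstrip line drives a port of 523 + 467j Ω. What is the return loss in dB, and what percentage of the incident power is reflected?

RL ≈ 3.46 dB; 45.1% of incident power reflected

Γ = (332 + j467)/(714 + j467), |Γ| = 0.672
RL = −20·log₁₀(0.672) = 3.46 dB
P_refl/P_inc = |Γ|² = 0.451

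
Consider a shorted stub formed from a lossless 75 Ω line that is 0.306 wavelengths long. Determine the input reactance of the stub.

βl = 2π × 0.306 = 110°
tan(βl) = -2.72
For a shorted stub, Z_in = jZ_0·tan(βl)

X_in ≈ -204 Ω (capacitive)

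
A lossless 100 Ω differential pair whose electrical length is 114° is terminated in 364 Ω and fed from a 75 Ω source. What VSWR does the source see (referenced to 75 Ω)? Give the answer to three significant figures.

tan(βl) = -2.25
Z_in = Z_0·(Z_L + jZ_0·tanβl)/(Z_0 + jZ_L·tanβl) = 32.4 + j40.6 Ω
Γ_s = (Z_in − Z_s)/(Z_in + Z_s) = (-42.6 + j40.6)/(107 + j40.6), |Γ_s| = 0.512
VSWR = (1 + |Γ_s|)/(1 − |Γ_s|)

VSWR ≈ 3.1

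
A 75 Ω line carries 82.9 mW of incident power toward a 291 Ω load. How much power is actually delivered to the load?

P_delivered ≈ 54 mW

Γ = (291 − 75)/(291 + 75) = 0.59
|Γ|² = 0.348
P_refl = |Γ|²·P_inc = 28.9 mW, P_del = (1 − |Γ|²)·P_inc = 54 mW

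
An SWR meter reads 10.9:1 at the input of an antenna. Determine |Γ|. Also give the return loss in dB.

|Γ| = (S − 1)/(S + 1) = (10.9 − 1)/(10.9 + 1) = 9.9/11.9
RL = −20·log₁₀|Γ| = −20·log₁₀(0.832)

|Γ| ≈ 0.832; return loss ≈ 1.6 dB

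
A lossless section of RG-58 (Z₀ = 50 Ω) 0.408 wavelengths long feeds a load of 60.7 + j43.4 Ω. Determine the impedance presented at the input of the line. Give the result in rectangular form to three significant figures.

Z_in ≈ 28.1 + j21.1 Ω

βl = 2π × 0.408 = 147°
tan(βl) = tan(147°) = -0.652
Z_in = Z_0·(Z_L + jZ_0·tanβl)/(Z_0 + jZ_L·tanβl)
     = 50·(60.7 + j10.8)/(78.3 − j39.6)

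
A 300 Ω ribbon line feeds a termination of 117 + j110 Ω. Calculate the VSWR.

Γ = (Z_L − Z_0)/(Z_L + Z_0) = (-183 + j110)/(417 + j110)
|Γ| = 214/431 = 0.495
VSWR = (1 + |Γ|)/(1 − |Γ|) = 1.5/0.505

VSWR ≈ 2.96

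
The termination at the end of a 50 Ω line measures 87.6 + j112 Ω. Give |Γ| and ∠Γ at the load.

Γ ≈ 0.666 ∠ 32.3°

Γ = (Z_L − Z_0)/(Z_L + Z_0) = (37.6 + j112)/(137.6 + j112)
|Γ| = 118/177 = 0.666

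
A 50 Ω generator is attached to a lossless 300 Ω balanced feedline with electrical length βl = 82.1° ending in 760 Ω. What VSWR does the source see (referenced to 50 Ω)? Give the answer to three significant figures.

VSWR ≈ 2.65

tan(βl) = 7.21
Z_in = Z_0·(Z_L + jZ_0·tanβl)/(Z_0 + jZ_L·tanβl) = 120 − j35 Ω
Γ_s = (Z_in − Z_s)/(Z_in + Z_s) = (70.3 − j35)/(170 − j35), |Γ_s| = 0.452
VSWR = (1 + |Γ_s|)/(1 − |Γ_s|)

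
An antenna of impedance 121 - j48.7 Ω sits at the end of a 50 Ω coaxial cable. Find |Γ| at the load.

|Γ| ≈ 0.484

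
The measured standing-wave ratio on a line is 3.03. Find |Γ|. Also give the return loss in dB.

|Γ| ≈ 0.504; return loss ≈ 5.96 dB

|Γ| = (S − 1)/(S + 1) = (3.03 − 1)/(3.03 + 1) = 2.03/4.03
RL = −20·log₁₀|Γ| = −20·log₁₀(0.504)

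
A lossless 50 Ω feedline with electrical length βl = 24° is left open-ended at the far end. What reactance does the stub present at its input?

tan(βl) = 0.445
For an open-ended stub, Z_in = −jZ_0·cot(βl) = −jZ_0/tan(βl)

X_in ≈ -112 Ω (capacitive)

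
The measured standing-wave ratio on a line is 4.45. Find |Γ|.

|Γ| = (S − 1)/(S + 1) = (4.45 − 1)/(4.45 + 1) = 3.45/5.45

|Γ| ≈ 0.633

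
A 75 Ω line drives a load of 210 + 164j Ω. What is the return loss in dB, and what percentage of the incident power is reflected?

RL ≈ 3.8 dB; 41.7% of incident power reflected

Γ = (135 + j164)/(285 + j164), |Γ| = 0.646
RL = −20·log₁₀(0.646) = 3.8 dB
P_refl/P_inc = |Γ|² = 0.417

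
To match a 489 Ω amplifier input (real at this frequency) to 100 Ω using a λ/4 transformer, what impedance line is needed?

Z_qwt = √(Z_0·R_L) = √(100 × 489) = √48900

Z_qwt ≈ 221 Ω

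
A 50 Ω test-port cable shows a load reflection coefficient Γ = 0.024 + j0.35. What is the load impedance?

Z_L ≈ 40.8 + j32.6 Ω

Z_L = Z_0·(1 + Γ)/(1 − Γ) = 50·(1.02 + j0.35)/(0.976 − j0.35)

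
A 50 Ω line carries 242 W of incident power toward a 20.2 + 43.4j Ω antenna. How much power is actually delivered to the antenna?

|Γ| = |(-29.8 + j43.4)/(70.2 + j43.4)| = 0.638
|Γ|² = 0.407
P_refl = |Γ|²·P_inc = 98.5 W, P_del = (1 − |Γ|²)·P_inc = 144 W

P_delivered ≈ 144 W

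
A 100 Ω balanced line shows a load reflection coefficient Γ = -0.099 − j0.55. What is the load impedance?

Z_L = Z_0·(1 + Γ)/(1 − Γ) = 100·(0.901 − j0.55)/(1.1 + j0.55)

Z_L ≈ 45.5 − j72.8 Ω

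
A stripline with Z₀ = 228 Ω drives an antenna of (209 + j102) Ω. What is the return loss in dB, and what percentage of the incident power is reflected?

Γ = (-19 + j102)/(437 + j102), |Γ| = 0.231
RL = −20·log₁₀(0.231) = 12.7 dB
P_refl/P_inc = |Γ|² = 0.0535

RL ≈ 12.7 dB; 5.35% of incident power reflected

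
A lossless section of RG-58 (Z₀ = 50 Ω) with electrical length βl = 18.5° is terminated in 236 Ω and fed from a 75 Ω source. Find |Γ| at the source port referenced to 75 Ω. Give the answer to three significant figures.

|Γ| ≈ 0.562

tan(βl) = 0.335
Z_in = Z_0·(Z_L + jZ_0·tanβl)/(Z_0 + jZ_L·tanβl) = 75.1 − j102 Ω
Γ_s = (Z_in − Z_s)/(Z_in + Z_s) = (0.103 − j102)/(150 − j102), |Γ_s| = 0.562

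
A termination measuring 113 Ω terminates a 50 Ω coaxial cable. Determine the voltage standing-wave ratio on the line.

For a purely resistive load, VSWR = R_L/Z_0 or Z_0/R_L (whichever > 1) = 113/50

VSWR ≈ 2.26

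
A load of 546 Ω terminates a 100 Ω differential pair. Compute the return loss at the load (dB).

Γ = (546 − 100)/(546 + 100) = 0.69
RL = −20·log₁₀|Γ| = −20·log₁₀(0.69)

RL ≈ 3.22 dB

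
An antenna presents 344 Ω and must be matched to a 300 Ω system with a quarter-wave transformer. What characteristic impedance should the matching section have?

Z_qwt ≈ 321 Ω

Z_qwt = √(Z_0·R_L) = √(300 × 344) = √103200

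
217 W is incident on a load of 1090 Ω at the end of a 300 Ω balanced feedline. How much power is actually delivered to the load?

Γ = (1090 − 300)/(1090 + 300) = 0.568
|Γ|² = 0.323
P_refl = |Γ|²·P_inc = 70.1 W, P_del = (1 − |Γ|²)·P_inc = 147 W

P_delivered ≈ 147 W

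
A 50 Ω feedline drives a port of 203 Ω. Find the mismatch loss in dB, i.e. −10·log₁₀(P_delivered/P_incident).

mismatch loss ≈ 1.98 dB

Γ = (203 − 50)/(203 + 50) = 0.605
|Γ|² = 0.366, so P_del/P_inc = 1 − |Γ|² = 0.634
ML = −10·log₁₀(1 − |Γ|²)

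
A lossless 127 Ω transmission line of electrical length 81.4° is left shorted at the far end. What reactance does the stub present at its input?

tan(βl) = 6.61
For a shorted stub, Z_in = jZ_0·tan(βl)

X_in ≈ 840 Ω (inductive)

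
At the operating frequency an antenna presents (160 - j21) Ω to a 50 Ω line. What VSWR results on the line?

Γ = (Z_L − Z_0)/(Z_L + Z_0) = (110 − j21)/(210 − j21)
|Γ| = 112/211 = 0.531
VSWR = (1 + |Γ|)/(1 − |Γ|) = 1.53/0.469

VSWR ≈ 3.26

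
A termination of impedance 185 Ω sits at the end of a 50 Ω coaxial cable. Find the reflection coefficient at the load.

Γ = 0.574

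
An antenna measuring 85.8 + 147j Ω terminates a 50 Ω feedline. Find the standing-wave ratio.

VSWR ≈ 7.2

Γ = (Z_L − Z_0)/(Z_L + Z_0) = (35.8 + j147)/(135.8 + j147)
|Γ| = 151/200 = 0.756
VSWR = (1 + |Γ|)/(1 − |Γ|) = 1.76/0.244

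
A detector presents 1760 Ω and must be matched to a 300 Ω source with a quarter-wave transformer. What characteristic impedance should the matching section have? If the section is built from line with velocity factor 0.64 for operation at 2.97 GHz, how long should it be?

Z_qwt ≈ 727 Ω; length ≈ 1.62 cm

Z_qwt = √(Z_0·R_L) = √(300 × 1760) = √528000
λ = 0.64·c/f = 0.0646 m, so l = λ/4 = 0.0162 m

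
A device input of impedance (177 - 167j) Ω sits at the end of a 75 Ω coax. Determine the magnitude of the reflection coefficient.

|Γ| ≈ 0.647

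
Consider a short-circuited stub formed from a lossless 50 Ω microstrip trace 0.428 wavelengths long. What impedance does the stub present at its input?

Z_in ≈ −j24.3 Ω

βl = 2π × 0.428 = 154°
tan(βl) = -0.486
For a short-circuited stub, Z_in = jZ_0·tan(βl)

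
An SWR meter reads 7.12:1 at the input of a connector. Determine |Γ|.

|Γ| = (S − 1)/(S + 1) = (7.12 − 1)/(7.12 + 1) = 6.12/8.12

|Γ| ≈ 0.754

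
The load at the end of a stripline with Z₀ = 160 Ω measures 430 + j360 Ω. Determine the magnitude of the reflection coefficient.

|Γ| ≈ 0.651

Γ = (Z_L − Z_0)/(Z_L + Z_0) = (270 + j360)/(590 + j360)
|Γ| = 450/691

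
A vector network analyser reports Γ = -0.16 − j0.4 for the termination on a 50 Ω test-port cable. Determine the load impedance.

Z_L = Z_0·(1 + Γ)/(1 − Γ) = 50·(0.84 − j0.4)/(1.16 + j0.4)

Z_L ≈ 27 − j26.6 Ω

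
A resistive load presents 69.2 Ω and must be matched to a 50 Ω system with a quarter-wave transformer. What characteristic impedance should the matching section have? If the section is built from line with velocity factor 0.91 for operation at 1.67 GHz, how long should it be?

Z_qwt = √(Z_0·R_L) = √(50 × 69.2) = √3460
λ = 0.91·c/f = 0.163 m, so l = λ/4 = 0.0409 m

Z_qwt ≈ 58.8 Ω; length ≈ 4.09 cm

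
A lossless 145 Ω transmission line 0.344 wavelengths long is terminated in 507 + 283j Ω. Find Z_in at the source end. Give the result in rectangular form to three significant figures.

Z_in ≈ 38.5 + j68.4 Ω

βl = 2π × 0.344 = 124°
tan(βl) = tan(124°) = -1.49
Z_in = Z_0·(Z_L + jZ_0·tanβl)/(Z_0 + jZ_L·tanβl)
     = 145·(507 + j66.7)/(567 − j756)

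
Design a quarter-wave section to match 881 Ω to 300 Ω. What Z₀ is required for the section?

Z_qwt ≈ 514 Ω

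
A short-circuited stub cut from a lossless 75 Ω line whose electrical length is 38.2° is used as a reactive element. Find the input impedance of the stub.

tan(βl) = 0.787
For a short-circuited stub, Z_in = jZ_0·tan(βl)

Z_in ≈ +j59 Ω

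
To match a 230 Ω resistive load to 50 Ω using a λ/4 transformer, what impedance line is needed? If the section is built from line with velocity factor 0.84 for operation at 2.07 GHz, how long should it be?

Z_qwt = √(Z_0·R_L) = √(50 × 230) = √11500
λ = 0.84·c/f = 0.122 m, so l = λ/4 = 0.0304 m

Z_qwt ≈ 107 Ω; length ≈ 3.04 cm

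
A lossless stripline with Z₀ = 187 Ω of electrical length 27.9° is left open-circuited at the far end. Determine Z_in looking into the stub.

Z_in ≈ −j353 Ω

tan(βl) = 0.529
For an open-circuited stub, Z_in = −jZ_0·cot(βl) = −jZ_0/tan(βl)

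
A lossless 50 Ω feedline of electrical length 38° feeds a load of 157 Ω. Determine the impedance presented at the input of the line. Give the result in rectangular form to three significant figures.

Z_in ≈ 36 − j49.3 Ω

tan(βl) = tan(38°) = 0.781
Z_in = Z_0·(Z_L + jZ_0·tanβl)/(Z_0 + jZ_L·tanβl)
     = 50·(157 + j39.1)/(50 + j123)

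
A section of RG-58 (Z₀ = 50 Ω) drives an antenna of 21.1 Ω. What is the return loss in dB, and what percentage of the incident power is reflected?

Γ = (21.1 − 50)/(21.1 + 50) = -0.406
RL = −20·log₁₀(0.406) = 7.82 dB
P_refl/P_inc = |Γ|² = 0.165

RL ≈ 7.82 dB; 16.5% of incident power reflected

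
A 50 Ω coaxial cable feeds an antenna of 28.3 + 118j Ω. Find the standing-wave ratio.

VSWR ≈ 12.1

Γ = (Z_L − Z_0)/(Z_L + Z_0) = (-21.7 + j118)/(78.3 + j118)
|Γ| = 120/142 = 0.847
VSWR = (1 + |Γ|)/(1 − |Γ|) = 1.85/0.153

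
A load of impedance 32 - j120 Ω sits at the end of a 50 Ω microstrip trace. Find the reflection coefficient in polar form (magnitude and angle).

Γ = (Z_L − Z_0)/(Z_L + Z_0) = (-18 − j120)/(82 − j120)
|Γ| = 121/145 = 0.835

Γ ≈ 0.835 ∠ -42.9°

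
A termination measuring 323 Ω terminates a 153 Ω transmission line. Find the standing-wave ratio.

VSWR ≈ 2.11

Γ = (323 − 153)/(323 + 153) = 0.357
VSWR = (1 + 0.357)/(1 − 0.357)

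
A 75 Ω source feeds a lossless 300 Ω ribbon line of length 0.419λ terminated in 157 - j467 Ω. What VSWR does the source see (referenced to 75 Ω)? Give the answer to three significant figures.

VSWR ≈ 27.7

βl = 2π × 0.419 = 151°
tan(βl) = -0.558
Z_in = Z_0·(Z_L + jZ_0·tanβl)/(Z_0 + jZ_L·tanβl) = 2010 − j366 Ω
Γ_s = (Z_in − Z_s)/(Z_in + Z_s) = (1930 − j366)/(2080 − j366), |Γ_s| = 0.93
VSWR = (1 + |Γ_s|)/(1 − |Γ_s|)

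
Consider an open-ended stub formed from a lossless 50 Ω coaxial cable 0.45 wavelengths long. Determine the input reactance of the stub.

X_in ≈ 154 Ω (inductive)

βl = 2π × 0.45 = 162°
tan(βl) = -0.325
For an open-ended stub, Z_in = −jZ_0·cot(βl) = −jZ_0/tan(βl)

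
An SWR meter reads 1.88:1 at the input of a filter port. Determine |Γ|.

|Γ| = (S − 1)/(S + 1) = (1.88 − 1)/(1.88 + 1) = 0.88/2.88

|Γ| ≈ 0.306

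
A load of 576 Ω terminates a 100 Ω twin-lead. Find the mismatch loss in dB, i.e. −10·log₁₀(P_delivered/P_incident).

Γ = (576 − 100)/(576 + 100) = 0.704
|Γ|² = 0.496, so P_del/P_inc = 1 − |Γ|² = 0.504
ML = −10·log₁₀(1 − |Γ|²)

mismatch loss ≈ 2.97 dB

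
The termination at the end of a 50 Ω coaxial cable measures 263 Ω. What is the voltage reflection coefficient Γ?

Γ = 0.681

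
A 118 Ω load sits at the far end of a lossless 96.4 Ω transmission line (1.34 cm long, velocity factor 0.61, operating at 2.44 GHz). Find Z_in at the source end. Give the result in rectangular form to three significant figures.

Z_in ≈ 84 − j13.4 Ω

λ = v/f = 0.61·c / 2.44 GHz = 0.075 m
βl = 2π·l/λ = 2π × 0.179 = 64.3°
tan(βl) = tan(64.3°) = 2.08
Z_in = Z_0·(Z_L + jZ_0·tanβl)/(Z_0 + jZ_L·tanβl)
     = 96.4·(118 + j200)/(96.4 + j245)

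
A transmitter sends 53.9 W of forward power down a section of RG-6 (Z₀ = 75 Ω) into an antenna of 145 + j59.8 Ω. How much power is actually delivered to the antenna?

P_delivered ≈ 45.1 W

|Γ| = |(70 + j59.8)/(220 + j59.8)| = 0.404
|Γ|² = 0.163
P_refl = |Γ|²·P_inc = 8.79 W, P_del = (1 − |Γ|²)·P_inc = 45.1 W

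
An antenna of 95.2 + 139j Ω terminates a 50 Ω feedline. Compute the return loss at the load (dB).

Γ = (45.2 + j139)/(145.2 + j139), |Γ| = 0.727
RL = −20·log₁₀|Γ| = −20·log₁₀(0.727)

RL ≈ 2.77 dB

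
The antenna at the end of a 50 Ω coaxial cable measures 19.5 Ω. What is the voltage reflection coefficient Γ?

Γ = -0.439

Γ = (Z_L − Z_0)/(Z_L + Z_0) = (19.5 − 50)/(19.5 + 50) = -30.5/69.5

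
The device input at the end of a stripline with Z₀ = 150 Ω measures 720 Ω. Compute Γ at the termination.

Γ = (Z_L − Z_0)/(Z_L + Z_0) = (720 − 150)/(720 + 150) = 570/870

Γ = 0.655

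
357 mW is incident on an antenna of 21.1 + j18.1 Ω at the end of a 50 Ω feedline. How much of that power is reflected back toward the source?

P_reflected ≈ 77.1 mW

|Γ| = |(-28.9 + j18.1)/(71.1 + j18.1)| = 0.465
|Γ|² = 0.216
P_refl = |Γ|²·P_inc = 77.1 mW, P_del = (1 − |Γ|²)·P_inc = 280 mW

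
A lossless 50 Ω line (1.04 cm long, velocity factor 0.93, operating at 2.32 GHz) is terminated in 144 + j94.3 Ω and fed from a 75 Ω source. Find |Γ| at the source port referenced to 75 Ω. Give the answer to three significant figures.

|Γ| ≈ 0.537

λ = v/f = 0.93·c / 2.32 GHz = 0.12 m
βl = 2π·l/λ = 2π × 0.0865 = 31.1°
tan(βl) = 0.604
Z_in = Z_0·(Z_L + jZ_0·tanβl)/(Z_0 + jZ_L·tanβl) = 64.5 − j87.9 Ω
Γ_s = (Z_in − Z_s)/(Z_in + Z_s) = (-10.5 − j87.9)/(140 − j87.9), |Γ_s| = 0.537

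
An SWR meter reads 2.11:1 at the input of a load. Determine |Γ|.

|Γ| ≈ 0.357

|Γ| = (S − 1)/(S + 1) = (2.11 − 1)/(2.11 + 1) = 1.11/3.11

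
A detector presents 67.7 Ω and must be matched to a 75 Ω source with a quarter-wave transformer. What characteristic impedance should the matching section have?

Z_qwt ≈ 71.3 Ω

Z_qwt = √(Z_0·R_L) = √(75 × 67.7) = √5078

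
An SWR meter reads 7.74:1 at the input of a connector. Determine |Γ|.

|Γ| ≈ 0.771

|Γ| = (S − 1)/(S + 1) = (7.74 − 1)/(7.74 + 1) = 6.74/8.74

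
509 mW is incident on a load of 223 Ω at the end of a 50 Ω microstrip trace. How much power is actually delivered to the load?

Γ = (223 − 50)/(223 + 50) = 0.634
|Γ|² = 0.402
P_refl = |Γ|²·P_inc = 204 mW, P_del = (1 − |Γ|²)·P_inc = 305 mW

P_delivered ≈ 305 mW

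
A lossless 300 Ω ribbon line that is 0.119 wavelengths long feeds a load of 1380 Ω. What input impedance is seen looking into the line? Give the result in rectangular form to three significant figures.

Z_in ≈ 134 − j292 Ω

βl = 2π × 0.119 = 42.8°
tan(βl) = tan(42.8°) = 0.927
Z_in = Z_0·(Z_L + jZ_0·tanβl)/(Z_0 + jZ_L·tanβl)
     = 300·(1380 + j278)/(300 + j1280)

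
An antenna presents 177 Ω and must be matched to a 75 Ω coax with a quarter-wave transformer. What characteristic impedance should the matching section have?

Z_qwt ≈ 115 Ω

Z_qwt = √(Z_0·R_L) = √(75 × 177) = √13280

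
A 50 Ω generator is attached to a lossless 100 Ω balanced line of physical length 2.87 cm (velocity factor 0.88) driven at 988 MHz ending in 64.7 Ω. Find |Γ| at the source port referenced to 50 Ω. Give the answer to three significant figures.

|Γ| ≈ 0.359

λ = v/f = 0.88·c / 988 MHz = 0.267 m
βl = 2π·l/λ = 2π × 0.107 = 38.7°
tan(βl) = 0.8
Z_in = Z_0·(Z_L + jZ_0·tanβl)/(Z_0 + jZ_L·tanβl) = 83.7 + j36.7 Ω
Γ_s = (Z_in − Z_s)/(Z_in + Z_s) = (33.7 + j36.7)/(134 + j36.7), |Γ_s| = 0.359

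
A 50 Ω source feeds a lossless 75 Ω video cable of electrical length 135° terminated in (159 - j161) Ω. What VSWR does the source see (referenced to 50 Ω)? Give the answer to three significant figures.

tan(βl) = -1
Z_in = Z_0·(Z_L + jZ_0·tanβl)/(Z_0 + jZ_L·tanβl) = 54.7 + j105 Ω
Γ_s = (Z_in − Z_s)/(Z_in + Z_s) = (4.74 + j105)/(105 + j105), |Γ_s| = 0.707
VSWR = (1 + |Γ_s|)/(1 − |Γ_s|)

VSWR ≈ 5.83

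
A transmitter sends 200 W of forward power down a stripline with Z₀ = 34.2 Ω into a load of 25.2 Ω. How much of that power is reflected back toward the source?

Γ = (25.2 − 34.2)/(25.2 + 34.2) = -0.152
|Γ|² = 0.023
P_refl = |Γ|²·P_inc = 4.59 W, P_del = (1 − |Γ|²)·P_inc = 195 W

P_reflected ≈ 4.59 W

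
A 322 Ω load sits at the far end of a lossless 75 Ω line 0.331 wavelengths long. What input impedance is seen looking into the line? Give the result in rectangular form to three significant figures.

Z_in ≈ 22.5 + j38.9 Ω

βl = 2π × 0.331 = 119°
tan(βl) = tan(119°) = -1.79
Z_in = Z_0·(Z_L + jZ_0·tanβl)/(Z_0 + jZ_L·tanβl)
     = 75·(322 − j134)/(75 − j577)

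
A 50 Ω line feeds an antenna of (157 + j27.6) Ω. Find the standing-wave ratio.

VSWR ≈ 3.25

Γ = (Z_L − Z_0)/(Z_L + Z_0) = (107 + j27.6)/(207 + j27.6)
|Γ| = 111/209 = 0.529
VSWR = (1 + |Γ|)/(1 − |Γ|) = 1.53/0.471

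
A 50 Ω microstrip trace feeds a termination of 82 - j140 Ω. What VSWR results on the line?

Γ = (Z_L − Z_0)/(Z_L + Z_0) = (32 − j140)/(132 − j140)
|Γ| = 144/192 = 0.746
VSWR = (1 + |Γ|)/(1 − |Γ|) = 1.75/0.254

VSWR ≈ 6.89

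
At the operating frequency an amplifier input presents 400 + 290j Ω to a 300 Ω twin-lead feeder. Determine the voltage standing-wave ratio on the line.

VSWR ≈ 2.36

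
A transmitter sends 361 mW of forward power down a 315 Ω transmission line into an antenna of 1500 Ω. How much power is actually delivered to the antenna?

Γ = (1500 − 315)/(1500 + 315) = 0.653
|Γ|² = 0.426
P_refl = |Γ|²·P_inc = 154 mW, P_del = (1 − |Γ|²)·P_inc = 207 mW

P_delivered ≈ 207 mW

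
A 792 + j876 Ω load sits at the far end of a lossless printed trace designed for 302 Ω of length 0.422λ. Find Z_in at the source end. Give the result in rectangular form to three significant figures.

βl = 2π × 0.422 = 152°
tan(βl) = tan(152°) = -0.534
Z_in = Z_0·(Z_L + jZ_0·tanβl)/(Z_0 + jZ_L·tanβl)
     = 302·(792 + j715)/(769 − j423)

Z_in ≈ 120 + j347 Ω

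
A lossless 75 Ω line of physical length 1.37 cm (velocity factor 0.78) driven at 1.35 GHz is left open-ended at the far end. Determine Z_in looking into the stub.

Z_in ≈ −j138 Ω

λ = v/f = 0.78·c / 1.35 GHz = 0.173 m
βl = 2π·l/λ = 2π × 0.079 = 28.5°
tan(βl) = 0.542
For an open-ended stub, Z_in = −jZ_0·cot(βl) = −jZ_0/tan(βl)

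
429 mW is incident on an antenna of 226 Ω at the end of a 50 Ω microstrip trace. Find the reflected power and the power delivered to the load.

P_reflected ≈ 174 mW; P_delivered ≈ 255 mW

Γ = (226 − 50)/(226 + 50) = 0.638
|Γ|² = 0.407
P_refl = |Γ|²·P_inc = 174 mW, P_del = (1 − |Γ|²)·P_inc = 255 mW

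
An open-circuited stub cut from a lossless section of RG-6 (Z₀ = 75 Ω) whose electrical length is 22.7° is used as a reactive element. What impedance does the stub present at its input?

tan(βl) = 0.418
For an open-circuited stub, Z_in = −jZ_0·cot(βl) = −jZ_0/tan(βl)

Z_in ≈ −j179 Ω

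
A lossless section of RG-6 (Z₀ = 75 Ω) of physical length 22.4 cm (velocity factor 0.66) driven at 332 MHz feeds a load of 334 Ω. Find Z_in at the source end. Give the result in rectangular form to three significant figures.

Z_in ≈ 32.3 + j68.3 Ω

λ = v/f = 0.66·c / 332 MHz = 0.596 m
βl = 2π·l/λ = 2π × 0.376 = 135°
tan(βl) = tan(135°) = -0.993
Z_in = Z_0·(Z_L + jZ_0·tanβl)/(Z_0 + jZ_L·tanβl)
     = 75·(334 − j74.4)/(75 − j332)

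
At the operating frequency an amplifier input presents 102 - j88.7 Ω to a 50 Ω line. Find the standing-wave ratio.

VSWR ≈ 3.81

Γ = (Z_L − Z_0)/(Z_L + Z_0) = (52 − j88.7)/(152 − j88.7)
|Γ| = 103/176 = 0.584
VSWR = (1 + |Γ|)/(1 − |Γ|) = 1.58/0.416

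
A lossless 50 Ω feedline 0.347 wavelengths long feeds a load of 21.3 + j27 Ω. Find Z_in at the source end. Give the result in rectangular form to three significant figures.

Z_in ≈ 18.5 − j18.8 Ω

βl = 2π × 0.347 = 125°
tan(βl) = tan(125°) = -1.43
Z_in = Z_0·(Z_L + jZ_0·tanβl)/(Z_0 + jZ_L·tanβl)
     = 50·(21.3 − j44.6)/(88.7 − j30.5)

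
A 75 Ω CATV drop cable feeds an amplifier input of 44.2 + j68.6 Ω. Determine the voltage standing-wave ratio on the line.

VSWR ≈ 3.41

Γ = (Z_L − Z_0)/(Z_L + Z_0) = (-30.8 + j68.6)/(119.2 + j68.6)
|Γ| = 75.2/138 = 0.547
VSWR = (1 + |Γ|)/(1 − |Γ|) = 1.55/0.453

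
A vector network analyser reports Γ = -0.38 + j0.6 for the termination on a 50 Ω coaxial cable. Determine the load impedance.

Z_L = Z_0·(1 + Γ)/(1 − Γ) = 50·(0.62 + j0.6)/(1.38 − j0.6)

Z_L ≈ 10.9 + j26.5 Ω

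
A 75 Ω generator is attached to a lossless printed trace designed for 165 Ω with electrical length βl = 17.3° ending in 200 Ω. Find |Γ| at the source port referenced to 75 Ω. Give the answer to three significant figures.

|Γ| ≈ 0.444

tan(βl) = 0.311
Z_in = Z_0·(Z_L + jZ_0·tanβl)/(Z_0 + jZ_L·tanβl) = 192 − j21.1 Ω
Γ_s = (Z_in − Z_s)/(Z_in + Z_s) = (117 − j21.1)/(267 − j21.1), |Γ_s| = 0.444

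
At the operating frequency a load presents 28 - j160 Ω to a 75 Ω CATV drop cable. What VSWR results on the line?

VSWR ≈ 15.2

Γ = (Z_L − Z_0)/(Z_L + Z_0) = (-47 − j160)/(103 − j160)
|Γ| = 167/190 = 0.876
VSWR = (1 + |Γ|)/(1 − |Γ|) = 1.88/0.124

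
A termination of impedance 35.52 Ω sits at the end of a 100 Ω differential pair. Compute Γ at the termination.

Γ = -0.476

Γ = (Z_L − Z_0)/(Z_L + Z_0) = (35.52 − 100)/(35.52 + 100) = -64.48/135.5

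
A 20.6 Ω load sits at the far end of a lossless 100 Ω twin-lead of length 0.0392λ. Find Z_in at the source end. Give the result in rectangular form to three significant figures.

βl = 2π × 0.0392 = 14.1°
tan(βl) = tan(14.1°) = 0.251
Z_in = Z_0·(Z_L + jZ_0·tanβl)/(Z_0 + jZ_L·tanβl)
     = 100·(20.6 + j25.1)/(100 + j5.18)

Z_in ≈ 21.8 + j24 Ω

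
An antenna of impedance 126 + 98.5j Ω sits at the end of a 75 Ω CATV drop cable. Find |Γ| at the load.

Γ = (Z_L − Z_0)/(Z_L + Z_0) = (51 + j98.5)/(201 + j98.5)
|Γ| = 111/224

|Γ| ≈ 0.496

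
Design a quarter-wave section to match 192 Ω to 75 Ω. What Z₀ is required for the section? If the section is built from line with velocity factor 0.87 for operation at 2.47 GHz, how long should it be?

Z_qwt = √(Z_0·R_L) = √(75 × 192) = √14400
λ = 0.87·c/f = 0.106 m, so l = λ/4 = 0.0264 m

Z_qwt ≈ 120 Ω; length ≈ 2.64 cm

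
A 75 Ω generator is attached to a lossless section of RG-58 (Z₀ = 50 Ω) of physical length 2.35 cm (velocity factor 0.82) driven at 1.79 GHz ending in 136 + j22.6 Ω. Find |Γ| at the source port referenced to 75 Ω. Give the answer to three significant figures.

|Γ| ≈ 0.564

λ = v/f = 0.82·c / 1.79 GHz = 0.137 m
βl = 2π·l/λ = 2π × 0.171 = 61.6°
tan(βl) = 1.85
Z_in = Z_0·(Z_L + jZ_0·tanβl)/(Z_0 + jZ_L·tanβl) = 23.7 − j26.3 Ω
Γ_s = (Z_in − Z_s)/(Z_in + Z_s) = (-51.3 − j26.3)/(98.7 − j26.3), |Γ_s| = 0.564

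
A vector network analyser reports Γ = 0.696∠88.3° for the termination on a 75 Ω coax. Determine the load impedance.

Z_L = Z_0·(1 + Γ)/(1 − Γ) = 75·(1.02 + j0.696)/(0.979 − j0.696)

Z_L ≈ 26.8 + j72.3 Ω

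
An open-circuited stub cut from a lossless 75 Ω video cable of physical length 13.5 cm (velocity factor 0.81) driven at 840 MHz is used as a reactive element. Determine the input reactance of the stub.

X_in ≈ 353 Ω (inductive)

λ = v/f = 0.81·c / 840 MHz = 0.289 m
βl = 2π·l/λ = 2π × 0.467 = 168°
tan(βl) = -0.213
For an open-circuited stub, Z_in = −jZ_0·cot(βl) = −jZ_0/tan(βl)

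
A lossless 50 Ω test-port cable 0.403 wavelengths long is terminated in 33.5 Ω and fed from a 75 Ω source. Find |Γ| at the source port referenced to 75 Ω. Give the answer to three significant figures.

|Γ| ≈ 0.321

βl = 2π × 0.403 = 145°
tan(βl) = -0.698
Z_in = Z_0·(Z_L + jZ_0·tanβl)/(Z_0 + jZ_L·tanβl) = 40.9 − j15.8 Ω
Γ_s = (Z_in − Z_s)/(Z_in + Z_s) = (-34.1 − j15.8)/(116 − j15.8), |Γ_s| = 0.321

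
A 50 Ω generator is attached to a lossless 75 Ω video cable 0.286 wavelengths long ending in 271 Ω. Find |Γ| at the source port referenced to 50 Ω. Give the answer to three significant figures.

|Γ| ≈ 0.441

βl = 2π × 0.286 = 103°
tan(βl) = -4.35
Z_in = Z_0·(Z_L + jZ_0·tanβl)/(Z_0 + jZ_L·tanβl) = 21.8 + j15.9 Ω
Γ_s = (Z_in − Z_s)/(Z_in + Z_s) = (-28.2 + j15.9)/(71.8 + j15.9), |Γ_s| = 0.441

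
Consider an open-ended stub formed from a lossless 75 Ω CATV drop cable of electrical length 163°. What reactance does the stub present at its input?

tan(βl) = -0.306
For an open-ended stub, Z_in = −jZ_0·cot(βl) = −jZ_0/tan(βl)

X_in ≈ 245 Ω (inductive)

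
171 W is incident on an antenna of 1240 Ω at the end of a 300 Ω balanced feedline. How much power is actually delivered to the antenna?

P_delivered ≈ 107 W

Γ = (1240 − 300)/(1240 + 300) = 0.61
|Γ|² = 0.373
P_refl = |Γ|²·P_inc = 63.7 W, P_del = (1 − |Γ|²)·P_inc = 107 W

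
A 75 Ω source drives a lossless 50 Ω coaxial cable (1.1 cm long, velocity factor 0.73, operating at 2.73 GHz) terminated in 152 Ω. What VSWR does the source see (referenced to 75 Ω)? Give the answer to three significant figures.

λ = v/f = 0.73·c / 2.73 GHz = 0.0802 m
βl = 2π·l/λ = 2π × 0.137 = 49.4°
tan(βl) = 1.17
Z_in = Z_0·(Z_L + jZ_0·tanβl)/(Z_0 + jZ_L·tanβl) = 26.5 − j35.4 Ω
Γ_s = (Z_in − Z_s)/(Z_in + Z_s) = (-48.5 − j35.4)/(101 − j35.4), |Γ_s| = 0.559
VSWR = (1 + |Γ_s|)/(1 − |Γ_s|)

VSWR ≈ 3.54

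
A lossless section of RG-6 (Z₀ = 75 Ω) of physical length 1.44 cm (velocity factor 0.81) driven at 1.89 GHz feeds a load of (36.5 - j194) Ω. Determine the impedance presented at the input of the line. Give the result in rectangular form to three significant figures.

Z_in ≈ 6.05 − j41.6 Ω

λ = v/f = 0.81·c / 1.89 GHz = 0.129 m
βl = 2π·l/λ = 2π × 0.112 = 40.3°
tan(βl) = tan(40.3°) = 0.849
Z_in = Z_0·(Z_L + jZ_0·tanβl)/(Z_0 + jZ_L·tanβl)
     = 75·(36.5 − j130)/(240 + j31)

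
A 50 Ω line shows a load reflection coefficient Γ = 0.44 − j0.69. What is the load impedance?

Z_L ≈ 20.9 − j87.4 Ω

Z_L = Z_0·(1 + Γ)/(1 − Γ) = 50·(1.44 − j0.69)/(0.56 + j0.69)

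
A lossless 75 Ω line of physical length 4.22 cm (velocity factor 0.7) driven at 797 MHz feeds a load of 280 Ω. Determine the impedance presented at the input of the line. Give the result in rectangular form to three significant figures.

Z_in ≈ 27.4 − j42.9 Ω

λ = v/f = 0.7·c / 797 MHz = 0.263 m
βl = 2π·l/λ = 2π × 0.16 = 57.7°
tan(βl) = tan(57.7°) = 1.58
Z_in = Z_0·(Z_L + jZ_0·tanβl)/(Z_0 + jZ_L·tanβl)
     = 75·(280 + j118)/(75 + j442)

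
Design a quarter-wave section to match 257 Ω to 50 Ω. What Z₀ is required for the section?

Z_qwt = √(Z_0·R_L) = √(50 × 257) = √12850

Z_qwt ≈ 113 Ω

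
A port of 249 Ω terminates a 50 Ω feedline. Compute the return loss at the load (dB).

RL ≈ 3.54 dB

Γ = (249 − 50)/(249 + 50) = 0.666
RL = −20·log₁₀|Γ| = −20·log₁₀(0.666)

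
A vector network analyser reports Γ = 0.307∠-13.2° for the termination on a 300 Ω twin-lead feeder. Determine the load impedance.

Z_L = Z_0·(1 + Γ)/(1 − Γ) = 300·(1.3 − j0.0701)/(0.701 + j0.0701)

Z_L ≈ 547 − j84.7 Ω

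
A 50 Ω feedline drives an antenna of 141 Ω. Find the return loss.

Γ = (141 − 50)/(141 + 50) = 0.476
RL = −20·log₁₀|Γ| = −20·log₁₀(0.476)

RL ≈ 6.44 dB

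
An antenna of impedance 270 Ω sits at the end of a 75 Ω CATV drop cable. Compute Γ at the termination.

Γ = 0.565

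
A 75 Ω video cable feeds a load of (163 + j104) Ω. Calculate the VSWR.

Γ = (Z_L − Z_0)/(Z_L + Z_0) = (88 + j104)/(238 + j104)
|Γ| = 136/260 = 0.525
VSWR = (1 + |Γ|)/(1 − |Γ|) = 1.52/0.475

VSWR ≈ 3.21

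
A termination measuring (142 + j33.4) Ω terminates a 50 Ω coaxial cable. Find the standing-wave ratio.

VSWR ≈ 3.02

Γ = (Z_L − Z_0)/(Z_L + Z_0) = (92 + j33.4)/(192 + j33.4)
|Γ| = 97.9/195 = 0.502
VSWR = (1 + |Γ|)/(1 − |Γ|) = 1.5/0.498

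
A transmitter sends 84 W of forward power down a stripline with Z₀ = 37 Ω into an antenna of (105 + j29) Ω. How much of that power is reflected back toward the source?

|Γ| = |(68 + j29)/(142 + j29)| = 0.51
|Γ|² = 0.26
P_refl = |Γ|²·P_inc = 21.9 W, P_del = (1 − |Γ|²)·P_inc = 62.1 W

P_reflected ≈ 21.9 W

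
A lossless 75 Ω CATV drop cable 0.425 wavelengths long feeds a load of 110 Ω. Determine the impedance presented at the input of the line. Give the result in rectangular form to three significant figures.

βl = 2π × 0.425 = 153°
tan(βl) = tan(153°) = -0.51
Z_in = Z_0·(Z_L + jZ_0·tanβl)/(Z_0 + jZ_L·tanβl)
     = 75·(110 − j38.2)/(75 − j56)

Z_in ≈ 88.9 + j28.2 Ω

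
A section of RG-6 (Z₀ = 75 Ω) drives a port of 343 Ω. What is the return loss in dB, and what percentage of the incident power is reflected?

RL ≈ 3.86 dB; 41.1% of incident power reflected

Γ = (343 − 75)/(343 + 75) = 0.641
RL = −20·log₁₀(0.641) = 3.86 dB
P_refl/P_inc = |Γ|² = 0.411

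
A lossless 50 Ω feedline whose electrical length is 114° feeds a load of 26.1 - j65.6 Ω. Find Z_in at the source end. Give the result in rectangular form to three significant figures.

tan(βl) = tan(114°) = -2.25
Z_in = Z_0·(Z_L + jZ_0·tanβl)/(Z_0 + jZ_L·tanβl)
     = 50·(26.1 − j178)/(-97.3 − j58.6)

Z_in ≈ 30.5 + j73 Ω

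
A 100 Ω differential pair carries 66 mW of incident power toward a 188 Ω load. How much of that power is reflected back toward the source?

Γ = (188 − 100)/(188 + 100) = 0.306
|Γ|² = 0.0934
P_refl = |Γ|²·P_inc = 6.16 mW, P_del = (1 − |Γ|²)·P_inc = 59.8 mW

P_reflected ≈ 6.16 mW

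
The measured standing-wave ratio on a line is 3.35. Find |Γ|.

|Γ| = (S − 1)/(S + 1) = (3.35 − 1)/(3.35 + 1) = 2.35/4.35

|Γ| ≈ 0.54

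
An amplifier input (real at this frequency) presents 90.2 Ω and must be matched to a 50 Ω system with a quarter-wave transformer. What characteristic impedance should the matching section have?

Z_qwt = √(Z_0·R_L) = √(50 × 90.2) = √4510

Z_qwt ≈ 67.2 Ω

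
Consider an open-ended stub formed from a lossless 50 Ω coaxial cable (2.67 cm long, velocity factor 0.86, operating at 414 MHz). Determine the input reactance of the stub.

λ = v/f = 0.86·c / 414 MHz = 0.623 m
βl = 2π·l/λ = 2π × 0.0428 = 15.4°
tan(βl) = 0.276
For an open-ended stub, Z_in = −jZ_0·cot(βl) = −jZ_0/tan(βl)

X_in ≈ -181 Ω (capacitive)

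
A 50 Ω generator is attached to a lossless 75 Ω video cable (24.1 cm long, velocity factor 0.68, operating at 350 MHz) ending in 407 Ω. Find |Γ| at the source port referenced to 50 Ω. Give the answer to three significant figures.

|Γ| ≈ 0.748

λ = v/f = 0.68·c / 350 MHz = 0.583 m
βl = 2π·l/λ = 2π × 0.413 = 149°
tan(βl) = -0.604
Z_in = Z_0·(Z_L + jZ_0·tanβl)/(Z_0 + jZ_L·tanβl) = 47.3 + j110 Ω
Γ_s = (Z_in − Z_s)/(Z_in + Z_s) = (-2.73 + j110)/(97.3 + j110), |Γ_s| = 0.748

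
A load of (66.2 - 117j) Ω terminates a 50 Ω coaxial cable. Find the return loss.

Γ = (16.2 − j117)/(116.2 − j117), |Γ| = 0.716
RL = −20·log₁₀|Γ| = −20·log₁₀(0.716)

RL ≈ 2.9 dB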